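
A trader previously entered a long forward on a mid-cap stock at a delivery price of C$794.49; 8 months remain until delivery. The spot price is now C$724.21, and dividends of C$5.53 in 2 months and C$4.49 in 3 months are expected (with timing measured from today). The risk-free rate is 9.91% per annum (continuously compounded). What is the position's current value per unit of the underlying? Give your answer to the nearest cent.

-C$29.31

PV(remaining dividends) I = 5.53·e^(−0.0991·2/12) + 4.49·e^(−0.0991·3/12) = 9.8195
Current forward F = (S − I)·e^(rT) = (724.21 − 9.8195)·e^(0.0991·8/12) = 714.3905 × 1.068298 = 763.1819
Value (long) = (F − K)·e^(−rT) = (763.1819 − 794.49) × 0.936068 = -29.3065
Value = -C$29.31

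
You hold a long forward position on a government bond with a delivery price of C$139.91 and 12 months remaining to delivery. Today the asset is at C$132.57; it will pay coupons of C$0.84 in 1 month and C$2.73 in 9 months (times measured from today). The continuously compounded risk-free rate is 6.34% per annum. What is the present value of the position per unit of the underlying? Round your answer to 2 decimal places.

PV(remaining coupons) I = 0.84·e^(−0.0634·1/12) + 2.73·e^(−0.0634·9/12) = 3.4388
Current forward F = (S − I)·e^(rT) = (132.57 − 3.4388)·e^(0.0634·12/12) = 129.1312 × 1.065453 = 137.5832
Value (long) = (F − K)·e^(−rT) = (137.5832 − 139.91) × 0.938568 = -2.1839
Value = -C$2.18

-C$2.18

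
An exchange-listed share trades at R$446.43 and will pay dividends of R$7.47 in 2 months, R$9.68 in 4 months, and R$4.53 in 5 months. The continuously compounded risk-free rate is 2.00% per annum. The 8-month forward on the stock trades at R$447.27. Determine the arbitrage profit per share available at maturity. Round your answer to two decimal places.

R$16.69 per share

PV(dividends) I = 7.47·e^(−0.0200·2/12) + 9.68·e^(−0.0200·4/12) + 4.53·e^(−0.0200·5/12) = 21.5532
Fair forward F* = (S − I)·e^(rT) = (446.43 − 21.5532)·e^0.013333 = 424.8768 × 1.013422 = 430.5795
Market R$447.27 > fair 430.5795: forward overpriced → cash-and-carry (borrow at r, buy the stock and collect the dividends, short the forward).
Profit at T = |F_mkt − F*| = |447.27 − 430.5795| = R$16.69 per share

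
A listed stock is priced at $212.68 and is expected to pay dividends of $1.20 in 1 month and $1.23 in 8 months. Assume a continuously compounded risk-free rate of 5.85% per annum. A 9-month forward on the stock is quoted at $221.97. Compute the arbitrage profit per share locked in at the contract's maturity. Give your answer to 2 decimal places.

PV(dividends) I = 1.20·e^(−0.0585·1/12) + 1.23·e^(−0.0585·8/12) = 2.3771
Fair forward F* = (S − I)·e^(rT) = (212.68 − 2.3771)·e^0.043875 = 210.3029 × 1.044852 = 219.7354
Market $221.97 > fair 219.7354: forward overpriced → cash-and-carry (borrow at r, buy the stock and collect the dividends, short the forward).
Profit at T = |F_mkt − F*| = |221.97 − 219.7354| = $2.23 per share

$2.23 per share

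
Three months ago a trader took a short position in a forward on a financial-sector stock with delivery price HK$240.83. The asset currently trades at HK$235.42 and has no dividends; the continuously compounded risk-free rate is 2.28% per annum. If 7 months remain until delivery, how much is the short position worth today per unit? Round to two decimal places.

Current fair forward for the remaining 7 months: F = S·e^(r·T), r = 0.0228
F = 235.42 · e^(0.0228 × 7/12) = 235.42 × 1.013389 = 238.5720
Value of long forward = (F − K)·e^(−rT) = (238.5720 − 240.83) · e^(−0.0228·7/12)
= -2.2580 × 0.986788 = -2.23
Short position value = −(long value) = HK$2.23

HK$2.23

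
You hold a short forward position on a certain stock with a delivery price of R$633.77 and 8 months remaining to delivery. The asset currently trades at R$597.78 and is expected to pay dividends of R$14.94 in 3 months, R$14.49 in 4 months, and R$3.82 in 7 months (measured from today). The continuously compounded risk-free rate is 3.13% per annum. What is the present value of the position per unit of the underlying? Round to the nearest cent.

PV(remaining dividends) I = 14.94·e^(−0.0313·3/12) + 14.49·e^(−0.0313·4/12) + 3.82·e^(−0.0313·7/12) = 32.9140
Current forward F = (S − I)·e^(rT) = (597.78 − 32.9140)·e^(0.0313·8/12) = 564.8660 × 1.021086 = 576.7768
Value (long) = (F − K)·e^(−rT) = (576.7768 − 633.77) × 0.979350 = -55.8163
Short position value = −(long value) = R$55.82

R$55.82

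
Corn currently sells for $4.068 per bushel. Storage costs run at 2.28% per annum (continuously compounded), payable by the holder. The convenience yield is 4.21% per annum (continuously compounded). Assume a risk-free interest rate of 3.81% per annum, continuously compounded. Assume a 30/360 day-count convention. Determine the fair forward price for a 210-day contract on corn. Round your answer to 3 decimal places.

Net carry = r + u − y = 0.0381 + 0.0228 − 0.0421 = 0.0188
F = S·e^((r+u−y)T) = 4.068 · e^(0.0188 × 210/360) = 4.068 · e^0.010967
= 4.068 × 1.011027 = $4.113 per bushel

$4.113 per bushel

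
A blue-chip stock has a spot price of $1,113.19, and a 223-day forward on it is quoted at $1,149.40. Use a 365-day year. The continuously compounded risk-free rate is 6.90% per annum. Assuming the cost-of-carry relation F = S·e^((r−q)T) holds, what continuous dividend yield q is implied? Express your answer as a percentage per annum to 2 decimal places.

From F = S·e^((r−q)T): (r − q) = ln(F/S)/T
ln(1149.40/1113.19) = ln(1.032528) = 0.032010
(r − q) = 0.032010 / (223/365) = 0.052393
q = r − ln(F/S)/T = 0.0690 − 0.052393 = 0.016607
q = 1.66%

1.66%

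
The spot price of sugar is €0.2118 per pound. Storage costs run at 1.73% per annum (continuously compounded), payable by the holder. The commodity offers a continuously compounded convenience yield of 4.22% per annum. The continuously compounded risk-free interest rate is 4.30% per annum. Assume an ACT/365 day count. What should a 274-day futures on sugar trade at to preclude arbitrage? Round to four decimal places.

€0.2147 per pound

Net carry = r + u − y = 0.0430 + 0.0173 − 0.0422 = 0.0181
F = S·e^((r+u−y)T) = 0.2118 · e^(0.0181 × 274/365) = 0.2118 · e^0.013587
= 0.2118 × 1.013680 = €0.2147 per pound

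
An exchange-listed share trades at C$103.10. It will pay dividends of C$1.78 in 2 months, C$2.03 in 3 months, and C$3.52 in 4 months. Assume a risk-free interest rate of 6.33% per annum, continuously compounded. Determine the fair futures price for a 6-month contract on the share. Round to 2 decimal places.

PV(dividends) I = 1.78·e^(−0.0633·2/12) + 2.03·e^(−0.0633·3/12) + 3.52·e^(−0.0633·4/12)
I = 1.7613 + 1.9981 + 3.4465 = 7.2059
F = (S − I)·e^(rT) = (103.10 − 7.2059) · e^(0.0633·6/12)
= 95.8941 · e^0.031650 = 95.8941 × 1.032156 = C$98.98

C$98.98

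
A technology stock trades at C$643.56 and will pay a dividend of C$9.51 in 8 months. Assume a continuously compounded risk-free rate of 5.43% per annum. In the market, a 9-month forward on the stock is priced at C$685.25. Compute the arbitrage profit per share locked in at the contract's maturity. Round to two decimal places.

PV(dividends) I = 9.51·e^(−0.0543·8/12) = 9.1719
Fair forward F* = (S − I)·e^(rT) = (643.56 − 9.1719)·e^0.040725 = 634.3881 × 1.041566 = 660.7571
Market C$685.25 > fair 660.7571: forward overpriced → cash-and-carry (borrow at r, buy the stock and collect the dividends, short the forward).
Profit at T = |F_mkt − F*| = |685.25 − 660.7571| = C$24.49 per share

C$24.49 per share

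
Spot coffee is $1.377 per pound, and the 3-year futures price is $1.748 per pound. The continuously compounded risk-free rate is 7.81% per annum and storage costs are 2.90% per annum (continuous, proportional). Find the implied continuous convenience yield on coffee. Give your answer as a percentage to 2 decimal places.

F = S·e^((r+u−y)T) ⇒ (r+u−y) = ln(F/S)/T
ln(1.748/1.377) = 0.238565; /T ⇒ 0.079522
y = r + u − ln(F/S)/T = 0.0781 + 0.0290 − 0.079522 = 0.027578
y = 2.76%

2.76%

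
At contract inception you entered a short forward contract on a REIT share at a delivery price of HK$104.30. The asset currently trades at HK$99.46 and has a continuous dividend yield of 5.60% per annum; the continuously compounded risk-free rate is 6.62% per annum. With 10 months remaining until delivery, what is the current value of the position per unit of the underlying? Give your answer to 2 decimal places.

HK$3.78

Current fair forward for the remaining 10 months: F = S·e^((r − q)·T), (r − q) = 0.0662 − 0.0560 = 0.0102
F = 99.46 · e^(0.0102 × 10/12) = 99.46 × 1.008536 = 100.3090
Value of long forward = (F − K)·e^(−rT) = (100.3090 − 104.30) · e^(−0.0662·10/12)
= -3.9910 × 0.946327 = -3.78
Short position value = −(long value) = HK$3.78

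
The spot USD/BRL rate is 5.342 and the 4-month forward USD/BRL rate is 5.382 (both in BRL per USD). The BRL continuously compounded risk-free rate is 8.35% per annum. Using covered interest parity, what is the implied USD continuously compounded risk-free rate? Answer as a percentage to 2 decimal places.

F = S·e^((r_BRL − r_USD)T) ⇒ r_USD = r_BRL − ln(F/S)/T
ln(5.382/5.342) = 0.007460; /(4/12) = 0.022380
r_USD = 0.0835 − 0.022380 = 0.061120
r_USD = 6.11%

6.11%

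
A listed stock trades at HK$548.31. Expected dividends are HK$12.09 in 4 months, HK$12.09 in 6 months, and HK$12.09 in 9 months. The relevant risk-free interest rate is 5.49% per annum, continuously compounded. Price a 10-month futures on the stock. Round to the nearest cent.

PV(dividends) I = 12.09·e^(−0.0549·4/12) + 12.09·e^(−0.0549·6/12) + 12.09·e^(−0.0549·9/12)
I = 11.8708 + 11.7626 + 11.6023 = 35.2357
F = (S − I)·e^(rT) = (548.31 − 35.2357) · e^(0.0549·10/12)
= 513.0743 · e^0.045750 = 513.0743 × 1.046813 = HK$537.09

HK$537.09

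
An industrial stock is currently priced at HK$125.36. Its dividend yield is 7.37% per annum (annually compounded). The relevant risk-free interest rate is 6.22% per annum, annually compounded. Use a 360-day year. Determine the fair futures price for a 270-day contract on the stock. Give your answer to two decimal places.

HK$124.35

F = S · (1+r)^T / (1+q)^T
= 125.36 × 1.046296 / 1.054781 = 125.36 × 0.991956
F = HK$124.35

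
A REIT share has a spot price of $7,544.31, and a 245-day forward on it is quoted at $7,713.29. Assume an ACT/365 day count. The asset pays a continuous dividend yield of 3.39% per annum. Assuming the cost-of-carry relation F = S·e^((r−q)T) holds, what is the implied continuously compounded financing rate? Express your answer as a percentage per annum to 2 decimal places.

From F = S·e^((r−q)T): (r − q) = ln(F/S)/T
ln(7713.29/7544.31) = ln(1.022398) = 0.022151
(r − q) = 0.022151 / (245/365) = 0.033000
r = ln(F/S)/T + q = 0.033000 + 0.0339 = 0.066900
r = 6.69%

6.69%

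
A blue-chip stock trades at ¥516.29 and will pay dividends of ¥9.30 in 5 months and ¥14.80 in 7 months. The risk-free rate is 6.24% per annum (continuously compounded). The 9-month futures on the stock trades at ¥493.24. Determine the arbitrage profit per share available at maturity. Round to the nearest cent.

¥23.34 per share

PV(dividends) I = 9.30·e^(−0.0624·5/12) + 14.80·e^(−0.0624·7/12) = 23.3323
Fair futures F* = (S − I)·e^(rT) = (516.29 − 23.3323)·e^0.046800 = 492.9577 × 1.047912 = 516.5763
Market ¥493.24 < fair 516.5763: forward underpriced → reverse cash-and-carry (short the stock, invest proceeds at r, pay the dividends, go long the forward).
Profit at T = |F_mkt − F*| = |493.24 − 516.5763| = ¥23.34 per share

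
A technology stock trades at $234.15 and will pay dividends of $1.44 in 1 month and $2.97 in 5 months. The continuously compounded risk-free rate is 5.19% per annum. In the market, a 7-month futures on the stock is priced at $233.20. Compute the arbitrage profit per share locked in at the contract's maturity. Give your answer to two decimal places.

PV(dividends) I = 1.44·e^(−0.0519·1/12) + 2.97·e^(−0.0519·5/12) = 4.3402
Fair futures F* = (S − I)·e^(rT) = (234.15 − 4.3402)·e^0.030275 = 229.8098 × 1.030738 = 236.8737
Market $233.20 < fair 236.8737: forward underpriced → reverse cash-and-carry (short the stock, invest proceeds at r, pay the dividends, go long the forward).
Profit at T = |F_mkt − F*| = |233.20 − 236.8737| = $3.67 per share

$3.67 per share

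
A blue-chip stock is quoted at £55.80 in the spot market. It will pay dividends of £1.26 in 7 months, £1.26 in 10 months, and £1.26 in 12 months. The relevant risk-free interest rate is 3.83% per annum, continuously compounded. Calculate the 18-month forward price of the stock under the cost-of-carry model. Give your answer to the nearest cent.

PV(dividends) I = 1.26·e^(−0.0383·7/12) + 1.26·e^(−0.0383·10/12) + 1.26·e^(−0.0383·12/12)
I = 1.2322 + 1.2204 + 1.2127 = 3.6653
F = (S − I)·e^(rT) = (55.80 − 3.6653) · e^(0.0383·18/12)
= 52.1347 · e^0.057450 = 52.1347 × 1.059132 = £55.22

£55.22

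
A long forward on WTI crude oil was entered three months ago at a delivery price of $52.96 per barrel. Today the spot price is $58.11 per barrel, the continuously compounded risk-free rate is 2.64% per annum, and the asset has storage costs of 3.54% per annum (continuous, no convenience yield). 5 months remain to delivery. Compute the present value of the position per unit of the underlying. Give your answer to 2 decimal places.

$6.59 per barrel

Current fair forward for the remaining 5 months: F = S·e^((r + u)·T), (r + u) = 0.0264 + 0.0354 = 0.0618
F = 58.11 · e^(0.0618 × 5/12) = 58.11 × 1.026084 = 59.6257
Value of long forward = (F − K)·e^(−rT) = (59.6257 − 52.96) · e^(−0.0264·5/12)
= 6.6657 × 0.989060 = 6.59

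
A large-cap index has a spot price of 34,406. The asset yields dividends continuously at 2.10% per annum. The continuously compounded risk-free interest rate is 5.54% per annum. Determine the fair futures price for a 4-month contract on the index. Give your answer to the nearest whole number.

34,803

F = S·e^((r − q)T) = 34406 · e^((0.0554 − 0.0210) × 4/12)
= 34406 · e^0.011467 = 34406 × 1.011533
F = 34,803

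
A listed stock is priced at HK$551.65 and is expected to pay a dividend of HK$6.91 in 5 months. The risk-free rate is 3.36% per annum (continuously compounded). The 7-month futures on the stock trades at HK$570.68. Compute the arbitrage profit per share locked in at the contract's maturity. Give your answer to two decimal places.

PV(dividends) I = 6.91·e^(−0.0336·5/12) = 6.8139
Fair futures F* = (S − I)·e^(rT) = (551.65 − 6.8139)·e^0.019600 = 544.8361 × 1.019793 = 555.6200
Market HK$570.68 > fair 555.6200: forward overpriced → cash-and-carry (borrow at r, buy the stock and collect the dividends, short the forward).
Profit at T = |F_mkt − F*| = |570.68 − 555.6200| = HK$15.06 per share

HK$15.06 per share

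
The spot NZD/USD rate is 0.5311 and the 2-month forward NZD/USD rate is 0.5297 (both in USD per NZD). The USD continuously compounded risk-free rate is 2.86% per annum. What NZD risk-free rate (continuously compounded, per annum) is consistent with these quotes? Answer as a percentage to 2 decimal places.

F = S·e^((r_USD − r_NZD)T) ⇒ r_NZD = r_USD − ln(F/S)/T
ln(0.5297/0.5311) = -0.002640; /(2/12) = -0.015840
r_NZD = 0.0286 + 0.015840 = 0.044440
r_NZD = 4.44%

4.44%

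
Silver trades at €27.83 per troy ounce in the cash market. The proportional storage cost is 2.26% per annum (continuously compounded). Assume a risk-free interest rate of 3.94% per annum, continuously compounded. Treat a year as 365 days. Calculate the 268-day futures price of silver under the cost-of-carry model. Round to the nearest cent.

Net carry = r + u − y = 0.0394 + 0.0226 − 0.0000 = 0.0620
F = S·e^((r+u−y)T) = 27.83 · e^(0.0620 × 268/365) = 27.83 · e^0.045523
= 27.83 × 1.046575 = €29.13 per troy ounce

€29.13 per troy ounce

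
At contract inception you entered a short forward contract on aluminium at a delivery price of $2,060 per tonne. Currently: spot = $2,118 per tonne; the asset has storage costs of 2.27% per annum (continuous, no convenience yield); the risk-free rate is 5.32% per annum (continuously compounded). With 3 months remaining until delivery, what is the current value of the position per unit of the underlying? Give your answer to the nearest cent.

-$97.27 per tonne

Current fair forward for the remaining 3 months: F = S·e^((r + u)·T), (r + u) = 0.0532 + 0.0227 = 0.0759
F = 2118 · e^(0.0759 × 3/12) = 2118 × 1.01915617 = 2158.5728
Value of long forward = (F − K)·e^(−rT) = (2158.5728 − 2060) · e^(−0.0532·3/12)
= 98.5728 × 0.98678805 = 97.27
Short position value = −(long value) = -$97.27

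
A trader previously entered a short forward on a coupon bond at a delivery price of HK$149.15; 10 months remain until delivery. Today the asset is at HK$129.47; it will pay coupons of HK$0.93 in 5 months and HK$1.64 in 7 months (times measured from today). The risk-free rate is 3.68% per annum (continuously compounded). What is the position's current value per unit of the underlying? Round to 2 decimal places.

HK$17.70

PV(remaining coupons) I = 0.93·e^(−0.0368·5/12) + 1.64·e^(−0.0368·7/12) = 2.5210
Current forward F = (S − I)·e^(rT) = (129.47 − 2.5210)·e^(0.0368·10/12) = 126.9490 × 1.031142 = 130.9024
Value (long) = (F − K)·e^(−rT) = (130.9024 − 149.15) × 0.969799 = -17.6965
Short position value = −(long value) = HK$17.70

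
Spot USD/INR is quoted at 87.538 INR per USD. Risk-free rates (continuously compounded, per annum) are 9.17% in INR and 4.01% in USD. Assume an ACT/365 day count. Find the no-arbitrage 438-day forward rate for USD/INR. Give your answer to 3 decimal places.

F = S·e^((r_INR − r_USD)T) = 87.538 · e^((0.0917 − 0.0401) × 438/365)
= 87.538 · e^0.061920 = 87.538 × 1.063877
F = 93.130 INR per USD

93.130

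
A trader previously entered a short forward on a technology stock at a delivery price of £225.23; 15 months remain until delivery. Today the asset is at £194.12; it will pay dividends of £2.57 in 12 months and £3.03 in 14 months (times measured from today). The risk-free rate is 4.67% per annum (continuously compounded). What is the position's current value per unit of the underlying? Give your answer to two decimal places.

PV(remaining dividends) I = 2.57·e^(−0.0467·12/12) + 3.03·e^(−0.0467·14/12) = 5.3221
Current forward F = (S − I)·e^(rT) = (194.12 − 5.3221)·e^(0.0467·15/12) = 188.7979 × 1.060112 = 200.1469
Value (long) = (F − K)·e^(−rT) = (200.1469 − 225.23) × 0.943296 = -23.6608
Short position value = −(long value) = £23.66

£23.66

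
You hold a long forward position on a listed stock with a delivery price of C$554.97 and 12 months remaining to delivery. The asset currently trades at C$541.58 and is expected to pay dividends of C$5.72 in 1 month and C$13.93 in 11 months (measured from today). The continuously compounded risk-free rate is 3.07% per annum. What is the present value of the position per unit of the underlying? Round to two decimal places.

PV(remaining dividends) I = 5.72·e^(−0.0307·1/12) + 13.93·e^(−0.0307·11/12) = 19.2488
Current forward F = (S − I)·e^(rT) = (541.58 − 19.2488)·e^(0.0307·12/12) = 522.3312 × 1.031176 = 538.6154
Value (long) = (F − K)·e^(−rT) = (538.6154 − 554.97) × 0.969766 = -15.8601
Value = -C$15.86

-C$15.86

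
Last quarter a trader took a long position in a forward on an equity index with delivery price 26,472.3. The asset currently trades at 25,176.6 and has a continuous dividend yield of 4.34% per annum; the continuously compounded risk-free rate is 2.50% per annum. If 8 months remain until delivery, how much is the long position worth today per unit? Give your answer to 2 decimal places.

Current fair forward for the remaining 8 months: F = S·e^((r − q)·T), (r − q) = 0.0250 − 0.0434 = -0.0184
F = 25176.6 · e^(-0.0184 × 8/12) = 25176.6 × 0.98780826 = 24869.6534
Value of long forward = (F − K)·e^(−rT) = (24869.6534 − 26472.3) · e^(−0.0250·8/12)
= -1602.6466 × 0.98347145 = -1576.16

-1576.16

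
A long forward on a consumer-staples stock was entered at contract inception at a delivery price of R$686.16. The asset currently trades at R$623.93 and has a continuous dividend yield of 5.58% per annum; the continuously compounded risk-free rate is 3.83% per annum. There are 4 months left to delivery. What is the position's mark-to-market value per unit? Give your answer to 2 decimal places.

-R$65.02

Current fair forward for the remaining 4 months: F = S·e^((r − q)·T), (r − q) = 0.0383 − 0.0558 = -0.0175
F = 623.93 · e^(-0.0175 × 4/12) = 623.93 × 0.994184 = 620.3012
Value of long forward = (F − K)·e^(−rT) = (620.3012 − 686.16) · e^(−0.0383·4/12)
= -65.8588 × 0.987314 = -65.02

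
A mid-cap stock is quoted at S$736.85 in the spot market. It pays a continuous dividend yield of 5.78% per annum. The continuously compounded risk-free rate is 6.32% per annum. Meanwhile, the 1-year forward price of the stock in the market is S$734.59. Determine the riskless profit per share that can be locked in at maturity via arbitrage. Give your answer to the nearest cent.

S$6.25 per share

Fair forward: F* = S·e^(carry·T), with carry = (r − q) = 0.0632 − 0.0578 = 0.0054
F* = 736.85 · e^(0.0054 × 1) = 736.85 · e^0.005400 = 736.85 × 1.005415 = S$740.8400
Market S$734.59 < fair S$740.8400: forward underpriced → reverse cash-and-carry (short spot, go long the forward).
At maturity, profit = |F_mkt − F*| = |734.59 − 740.8400| = S$6.25 per share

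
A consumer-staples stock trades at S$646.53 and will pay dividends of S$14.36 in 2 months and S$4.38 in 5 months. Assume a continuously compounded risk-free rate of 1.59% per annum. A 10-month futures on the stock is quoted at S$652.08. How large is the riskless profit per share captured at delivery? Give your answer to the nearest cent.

S$15.85 per share

PV(dividends) I = 14.36·e^(−0.0159·2/12) + 4.38·e^(−0.0159·5/12) = 18.6731
Fair futures F* = (S − I)·e^(rT) = (646.53 − 18.6731)·e^0.013250 = 627.8569 × 1.013338 = 636.2313
Market S$652.08 > fair 636.2313: forward overpriced → cash-and-carry (borrow at r, buy the stock and collect the dividends, short the forward).
Profit at T = |F_mkt − F*| = |652.08 − 636.2313| = S$15.85 per share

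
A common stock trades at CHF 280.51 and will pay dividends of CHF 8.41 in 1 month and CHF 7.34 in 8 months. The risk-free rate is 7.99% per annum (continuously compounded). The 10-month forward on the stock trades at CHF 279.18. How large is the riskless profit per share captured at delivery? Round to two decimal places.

CHF 4.28 per share

PV(dividends) I = 8.41·e^(−0.0799·1/12) + 7.34·e^(−0.0799·8/12) = 15.3134
Fair forward F* = (S − I)·e^(rT) = (280.51 − 15.3134)·e^0.066583 = 265.1966 × 1.068850 = 283.4554
Market CHF 279.18 < fair 283.4554: forward underpriced → reverse cash-and-carry (short the stock, invest proceeds at r, pay the dividends, go long the forward).
Profit at T = |F_mkt − F*| = |279.18 − 283.4554| = CHF 4.28 per share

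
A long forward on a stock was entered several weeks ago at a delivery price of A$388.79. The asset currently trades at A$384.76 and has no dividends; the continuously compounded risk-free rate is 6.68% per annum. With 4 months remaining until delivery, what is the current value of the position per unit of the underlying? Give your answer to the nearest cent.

Current fair forward for the remaining 4 months: F = S·e^(r·T), r = 0.0668
F = 384.76 · e^(0.0668 × 4/12) = 384.76 × 1.022516 = 393.4233
Value of long forward = (F − K)·e^(−rT) = (393.4233 − 388.79) · e^(−0.0668·4/12)
= 4.6333 × 0.977979 = 4.53

A$4.53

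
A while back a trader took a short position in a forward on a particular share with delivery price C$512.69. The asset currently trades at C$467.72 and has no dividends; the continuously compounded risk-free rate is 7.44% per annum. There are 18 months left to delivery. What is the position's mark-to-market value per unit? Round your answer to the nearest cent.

-C$9.17

Current fair forward for the remaining 18 months: F = S·e^(r·T), r = 0.0744
F = 467.72 · e^(0.0744 × 18/12) = 467.72 × 1.118066 = 522.9418
Value of long forward = (F − K)·e^(−rT) = (522.9418 − 512.69) · e^(−0.0744·18/12)
= 10.2518 × 0.894402 = 9.17
Short position value = −(long value) = -C$9.17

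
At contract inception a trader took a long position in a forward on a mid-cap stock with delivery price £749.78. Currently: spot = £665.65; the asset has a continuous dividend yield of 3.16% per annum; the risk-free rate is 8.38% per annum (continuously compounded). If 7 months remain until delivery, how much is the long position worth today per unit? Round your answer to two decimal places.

Current fair forward for the remaining 7 months: F = S·e^((r − q)·T), (r − q) = 0.0838 − 0.0316 = 0.0522
F = 665.65 · e^(0.0522 × 7/12) = 665.65 × 1.030918 = 686.2306
Value of long forward = (F − K)·e^(−rT) = (686.2306 − 749.78) · e^(−0.0838·7/12)
= -63.5494 × 0.952292 = -60.52

-£60.52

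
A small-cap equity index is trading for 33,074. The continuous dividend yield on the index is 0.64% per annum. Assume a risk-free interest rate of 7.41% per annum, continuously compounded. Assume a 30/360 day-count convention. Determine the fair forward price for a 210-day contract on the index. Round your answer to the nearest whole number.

34,406

F = S·e^((r − q)T) = 33074 · e^((0.0741 − 0.0064) × 210/360)
= 33074 · e^0.039492 = 33074 × 1.040282
F = 34,406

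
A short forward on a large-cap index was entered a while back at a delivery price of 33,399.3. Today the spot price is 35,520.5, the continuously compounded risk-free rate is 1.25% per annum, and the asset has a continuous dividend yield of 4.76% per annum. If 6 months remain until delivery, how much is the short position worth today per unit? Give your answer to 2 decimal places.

Current fair forward for the remaining 6 months: F = S·e^((r − q)·T), (r − q) = 0.0125 − 0.0476 = -0.0351
F = 35520.5 · e^(-0.0351 × 6/12) = 35520.5 × 0.98260310 = 34902.5534
Value of long forward = (F − K)·e^(−rT) = (34902.5534 − 33399.3) · e^(−0.0125·6/12)
= 1503.2534 × 0.99376949 = 1493.89
Short position value = −(long value) = -1493.89

-1493.89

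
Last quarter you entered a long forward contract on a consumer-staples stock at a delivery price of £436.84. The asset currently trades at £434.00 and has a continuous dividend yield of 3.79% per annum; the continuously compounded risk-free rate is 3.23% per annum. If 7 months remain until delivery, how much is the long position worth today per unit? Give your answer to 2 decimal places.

Current fair forward for the remaining 7 months: F = S·e^((r − q)·T), (r − q) = 0.0323 − 0.0379 = -0.0056
F = 434.00 · e^(-0.0056 × 7/12) = 434.00 × 0.996739 = 432.5847
Value of long forward = (F − K)·e^(−rT) = (432.5847 − 436.84) · e^(−0.0323·7/12)
= -4.2553 × 0.981335 = -4.18

-£4.18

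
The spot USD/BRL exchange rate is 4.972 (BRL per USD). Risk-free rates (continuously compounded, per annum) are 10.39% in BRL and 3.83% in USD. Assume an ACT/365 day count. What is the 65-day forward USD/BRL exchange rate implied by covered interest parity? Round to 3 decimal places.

5.030

F = S·e^((r_BRL − r_USD)T) = 4.972 · e^((0.1039 − 0.0383) × 65/365)
= 4.972 · e^0.011682 = 4.972 × 1.011751
F = 5.030 BRL per USD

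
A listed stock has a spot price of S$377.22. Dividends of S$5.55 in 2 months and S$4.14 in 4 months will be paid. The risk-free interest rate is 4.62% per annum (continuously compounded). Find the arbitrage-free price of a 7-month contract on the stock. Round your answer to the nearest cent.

S$377.68

PV(dividends) I = 5.55·e^(−0.0462·2/12) + 4.14·e^(−0.0462·4/12)
I = 5.5074 + 4.0767 = 9.5841
F = (S − I)·e^(rT) = (377.22 − 9.5841) · e^(0.0462·7/12)
= 367.6359 · e^0.026950 = 367.6359 × 1.027316 = S$377.68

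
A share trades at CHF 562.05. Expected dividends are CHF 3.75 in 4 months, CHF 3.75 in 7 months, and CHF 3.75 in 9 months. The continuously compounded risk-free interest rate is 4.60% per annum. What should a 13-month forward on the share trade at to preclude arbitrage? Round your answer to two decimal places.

PV(dividends) I = 3.75·e^(−0.0460·4/12) + 3.75·e^(−0.0460·7/12) + 3.75·e^(−0.0460·9/12)
I = 3.6929 + 3.6507 + 3.6228 = 10.9664
F = (S − I)·e^(rT) = (562.05 − 10.9664) · e^(0.0460·13/12)
= 551.0836 · e^0.049833 = 551.0836 × 1.051096 = CHF 579.24

CHF 579.24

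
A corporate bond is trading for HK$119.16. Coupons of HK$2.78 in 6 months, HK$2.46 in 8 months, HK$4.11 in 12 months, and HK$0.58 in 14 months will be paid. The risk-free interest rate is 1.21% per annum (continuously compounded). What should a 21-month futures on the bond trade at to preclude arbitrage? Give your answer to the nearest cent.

HK$111.66

PV(coupons) I = 2.78·e^(−0.0121·6/12) + 2.46·e^(−0.0121·8/12) + 4.11·e^(−0.0121·12/12) + 0.58·e^(−0.0121·14/12)
I = 2.7632 + 2.4402 + 4.0606 + 0.5719 = 9.8359
F = (S − I)·e^(rT) = (119.16 − 9.8359) · e^(0.0121·21/12)
= 109.3241 · e^0.021175 = 109.3241 × 1.021401 = HK$111.66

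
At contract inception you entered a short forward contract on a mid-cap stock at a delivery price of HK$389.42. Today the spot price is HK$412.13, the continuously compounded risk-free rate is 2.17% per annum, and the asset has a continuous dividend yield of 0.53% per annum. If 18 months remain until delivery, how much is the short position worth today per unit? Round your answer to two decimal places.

Current fair forward for the remaining 18 months: F = S·e^((r − q)·T), (r − q) = 0.0217 − 0.0053 = 0.0164
F = 412.13 · e^(0.0164 × 18/12) = 412.13 × 1.024905 = 422.3941
Value of long forward = (F − K)·e^(−rT) = (422.3941 − 389.42) · e^(−0.0217·18/12)
= 32.9741 × 0.967974 = 31.92
Short position value = −(long value) = -HK$31.92

-HK$31.92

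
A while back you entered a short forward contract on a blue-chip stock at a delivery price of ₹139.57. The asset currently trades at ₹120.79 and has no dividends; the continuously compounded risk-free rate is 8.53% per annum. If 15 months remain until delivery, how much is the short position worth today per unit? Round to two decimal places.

₹4.66

Current fair forward for the remaining 15 months: F = S·e^(r·T), r = 0.0853
F = 120.79 · e^(0.0853 × 15/12) = 120.79 × 1.112517 = 134.3809
Value of long forward = (F − K)·e^(−rT) = (134.3809 − 139.57) · e^(−0.0853·15/12)
= -5.1891 × 0.898863 = -4.66
Short position value = −(long value) = ₹4.66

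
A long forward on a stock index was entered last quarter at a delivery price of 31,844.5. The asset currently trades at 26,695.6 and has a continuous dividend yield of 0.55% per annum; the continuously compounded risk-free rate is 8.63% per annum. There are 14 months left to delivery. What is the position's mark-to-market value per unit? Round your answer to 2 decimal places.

Current fair forward for the remaining 14 months: F = S·e^((r − q)·T), (r − q) = 0.0863 − 0.0055 = 0.0808
F = 26695.6 · e^(0.0808 × 14/12) = 26695.6 × 1.09885273 = 29334.5329
Value of long forward = (F − K)·e^(−rT) = (29334.5329 − 31844.5) · e^(−0.0863·14/12)
= -2509.9671 × 0.90421932 = -2269.56

-2269.56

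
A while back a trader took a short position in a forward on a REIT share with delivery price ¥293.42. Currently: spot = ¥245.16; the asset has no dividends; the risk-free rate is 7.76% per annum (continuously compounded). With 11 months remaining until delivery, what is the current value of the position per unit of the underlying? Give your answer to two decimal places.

¥28.11

Current fair forward for the remaining 11 months: F = S·e^(r·T), r = 0.0776
F = 245.16 · e^(0.0776 × 11/12) = 245.16 × 1.073724 = 263.2342
Value of long forward = (F − K)·e^(−rT) = (263.2342 − 293.42) · e^(−0.0776·11/12)
= -30.1858 × 0.931338 = -28.11
Short position value = −(long value) = ¥28.11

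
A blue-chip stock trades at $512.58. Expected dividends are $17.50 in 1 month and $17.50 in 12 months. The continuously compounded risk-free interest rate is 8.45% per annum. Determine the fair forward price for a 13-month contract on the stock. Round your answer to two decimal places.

$525.05

PV(dividends) I = 17.50·e^(−0.0845·1/12) + 17.50·e^(−0.0845·12/12)
I = 17.3772 + 16.0820 = 33.4592
F = (S − I)·e^(rT) = (512.58 − 33.4592) · e^(0.0845·13/12)
= 479.1208 · e^0.091542 = 479.1208 × 1.095863 = $525.05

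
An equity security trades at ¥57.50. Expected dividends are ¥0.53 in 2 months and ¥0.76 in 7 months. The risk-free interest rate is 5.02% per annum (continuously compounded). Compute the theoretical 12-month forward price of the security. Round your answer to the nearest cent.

PV(dividends) I = 0.53·e^(−0.0502·2/12) + 0.76·e^(−0.0502·7/12)
I = 0.5256 + 0.7381 = 1.2637
F = (S − I)·e^(rT) = (57.50 − 1.2637) · e^(0.0502·12/12)
= 56.2363 · e^0.050200 = 56.2363 × 1.051481 = ¥59.13

¥59.13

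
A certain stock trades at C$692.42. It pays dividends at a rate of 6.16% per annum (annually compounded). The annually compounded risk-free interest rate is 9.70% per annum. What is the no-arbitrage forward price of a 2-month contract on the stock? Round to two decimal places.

F = S · (1+r)^T / (1+q)^T
= 692.42 × 1.015550 / 1.010013 = 692.42 × 1.005482
F = C$696.22

C$696.22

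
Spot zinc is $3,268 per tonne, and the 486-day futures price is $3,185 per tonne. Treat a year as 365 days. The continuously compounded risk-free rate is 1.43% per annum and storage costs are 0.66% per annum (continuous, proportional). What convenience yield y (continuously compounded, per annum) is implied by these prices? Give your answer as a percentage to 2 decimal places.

F = S·e^((r+u−y)T) ⇒ (r+u−y) = ln(F/S)/T
ln(3185/3268) = -0.025726; /T ⇒ -0.019321
y = r + u − ln(F/S)/T = 0.0143 + 0.0066 + 0.019321 = 0.040221
y = 4.02%

4.02%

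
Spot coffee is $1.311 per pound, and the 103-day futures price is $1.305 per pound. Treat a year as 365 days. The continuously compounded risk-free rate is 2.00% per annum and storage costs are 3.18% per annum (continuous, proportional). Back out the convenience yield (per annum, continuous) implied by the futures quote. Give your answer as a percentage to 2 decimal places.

6.81%

F = S·e^((r+u−y)T) ⇒ (r+u−y) = ln(F/S)/T
ln(1.305/1.311) = -0.004587; /T ⇒ -0.016255
y = r + u − ln(F/S)/T = 0.0200 + 0.0318 + 0.016255 = 0.068055
y = 6.81%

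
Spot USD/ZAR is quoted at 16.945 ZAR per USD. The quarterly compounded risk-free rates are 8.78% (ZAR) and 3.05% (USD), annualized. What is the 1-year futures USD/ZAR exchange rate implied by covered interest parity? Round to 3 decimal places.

By covered interest parity, F = S · (1+r_ZAR/4)^(4T) / (1+r_USD/4)^(4T)
= 16.945 × 1.090733 / 1.030851 = 16.945 × 1.058090
F = 17.929 ZAR per USD

17.929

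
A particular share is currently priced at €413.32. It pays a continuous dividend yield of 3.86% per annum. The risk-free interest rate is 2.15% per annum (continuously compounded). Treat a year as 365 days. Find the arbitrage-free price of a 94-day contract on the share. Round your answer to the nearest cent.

€411.50

F = S·e^((r − q)T) = 413.32 · e^((0.0215 − 0.0386) × 94/365)
= 413.32 · e^-0.004404 = 413.32 × 0.995606
F = €411.50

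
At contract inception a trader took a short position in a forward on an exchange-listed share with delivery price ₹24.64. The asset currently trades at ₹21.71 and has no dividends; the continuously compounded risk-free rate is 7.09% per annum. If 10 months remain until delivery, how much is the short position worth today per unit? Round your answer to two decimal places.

₹1.52

Current fair forward for the remaining 10 months: F = S·e^(r·T), r = 0.0709
F = 21.71 · e^(0.0709 × 10/12) = 21.71 × 1.060864 = 23.0314
Value of long forward = (F − K)·e^(−rT) = (23.0314 − 24.64) · e^(−0.0709·10/12)
= -1.6086 × 0.942628 = -1.52
Short position value = −(long value) = ₹1.52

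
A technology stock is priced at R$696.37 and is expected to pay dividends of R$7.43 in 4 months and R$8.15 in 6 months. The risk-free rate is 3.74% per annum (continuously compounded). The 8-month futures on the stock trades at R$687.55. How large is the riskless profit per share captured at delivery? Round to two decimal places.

PV(dividends) I = 7.43·e^(−0.0374·4/12) + 8.15·e^(−0.0374·6/12) = 15.3370
Fair futures F* = (S − I)·e^(rT) = (696.37 − 15.3370)·e^0.024933 = 681.0330 × 1.025246 = 698.2264
Market R$687.55 < fair 698.2264: forward underpriced → reverse cash-and-carry (short the stock, invest proceeds at r, pay the dividends, go long the forward).
Profit at T = |F_mkt − F*| = |687.55 − 698.2264| = R$10.68 per share

R$10.68 per share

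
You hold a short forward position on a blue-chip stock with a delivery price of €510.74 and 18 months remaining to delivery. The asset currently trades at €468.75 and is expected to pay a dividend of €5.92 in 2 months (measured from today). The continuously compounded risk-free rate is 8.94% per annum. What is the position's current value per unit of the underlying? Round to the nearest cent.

-€16.27

PV(remaining dividends) I = 5.92·e^(−0.0894·2/12) = 5.8324
Current forward F = (S − I)·e^(rT) = (468.75 − 5.8324)·e^(0.0894·18/12) = 462.9176 × 1.143507 = 529.3495
Value (long) = (F − K)·e^(−rT) = (529.3495 − 510.74) × 0.874503 = 16.2741
Short position value = −(long value) = -€16.27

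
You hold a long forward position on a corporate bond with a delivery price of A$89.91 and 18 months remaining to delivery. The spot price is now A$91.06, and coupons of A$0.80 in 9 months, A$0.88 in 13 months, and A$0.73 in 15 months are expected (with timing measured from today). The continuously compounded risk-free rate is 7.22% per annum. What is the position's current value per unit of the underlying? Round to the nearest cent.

PV(remaining coupons) I = 0.80·e^(−0.0722·9/12) + 0.88·e^(−0.0722·13/12) + 0.73·e^(−0.0722·15/12) = 2.2386
Current forward F = (S − I)·e^(rT) = (91.06 − 2.2386)·e^(0.0722·18/12) = 88.8214 × 1.114382 = 98.9810
Value (long) = (F − K)·e^(−rT) = (98.9810 − 89.91) × 0.897358 = 8.1399
Value = A$8.14

A$8.14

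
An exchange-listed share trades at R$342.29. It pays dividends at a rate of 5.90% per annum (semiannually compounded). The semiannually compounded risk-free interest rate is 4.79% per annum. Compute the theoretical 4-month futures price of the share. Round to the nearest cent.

F = S · (1+r/2)^(2T) / (1+q/2)^(2T)
= 342.29 × 1.015904 / 1.019571 = 342.29 × 0.996403
F = R$341.06

R$341.06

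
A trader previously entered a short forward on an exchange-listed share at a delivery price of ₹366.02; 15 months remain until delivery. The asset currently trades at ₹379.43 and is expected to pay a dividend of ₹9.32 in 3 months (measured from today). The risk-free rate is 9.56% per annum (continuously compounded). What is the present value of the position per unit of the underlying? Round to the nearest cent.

-₹45.54

PV(remaining dividends) I = 9.32·e^(−0.0956·3/12) = 9.0999
Current forward F = (S − I)·e^(rT) = (379.43 − 9.0999)·e^(0.0956·15/12) = 370.3301 × 1.126933 = 417.3372
Value (long) = (F − K)·e^(−rT) = (417.3372 − 366.02) × 0.887364 = 45.5370
Short position value = −(long value) = -₹45.54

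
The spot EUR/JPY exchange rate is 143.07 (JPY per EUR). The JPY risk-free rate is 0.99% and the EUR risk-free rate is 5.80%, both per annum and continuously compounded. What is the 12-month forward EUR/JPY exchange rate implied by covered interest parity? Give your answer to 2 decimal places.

136.35

F = S·e^((r_JPY − r_EUR)T) = 143.07 · e^((0.0099 − 0.0580) × 12/12)
= 143.07 · e^-0.048100 = 143.07 × 0.953038
F = 136.35 JPY per EUR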